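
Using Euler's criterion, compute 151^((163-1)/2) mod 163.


p = 163 is prime and the exponent is (p-1)/2 = 81, so by Euler's criterion 151^81 = (151/163) = +1 or -1 mod 163.
Compute by square-and-multiply:
  81 = 64 + 16 + 1 (binary 1010001)
  Repeated squaring mod 163: 151^1 = 151, 151^2 = 144, 151^4 = 35, 151^8 = 84, 151^16 = 47, 151^32 = 90, 151^64 = 113
  151^81 = 151^64 * 151^16 * 151^1 = 113 * 47 * 151 mod 163
    113 * 47 = 5311 = 95 mod 163
    95 * 151 = 14345 = 1 mod 163
  151^81 = 1 mod 163
Result 1: 151 is a quadratic residue mod 163.
151^81 mod 163 = 1

1


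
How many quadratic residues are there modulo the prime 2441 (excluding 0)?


For prime p, the number of non-zero quadratic residues is (p-1)/2.
= (2441-1)/2
= 1220

1220


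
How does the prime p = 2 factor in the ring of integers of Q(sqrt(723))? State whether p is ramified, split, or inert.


K = Q(sqrt(723)). Since d mod 4 = 3, disc(K) = 2892.
Check p | disc: 2892 mod 2 = 0.
p divides disc, so p ramifies: (p) = P^2 with e=2, f=1, g=1.
Therefore p is ramified.

ramified


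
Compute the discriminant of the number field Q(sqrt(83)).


For K = Q(sqrt(d)) with d squarefree: disc(K) = d if d = 1 mod 4, and disc(K) = 4d if d = 2 or 3 mod 4.
Here d = 83, and d mod 4 = 3.
d = 3 mod 4, not 1 (O_K = Z[sqrt(d)]), so disc(K) = 4d = 4 * (83) = 332

332


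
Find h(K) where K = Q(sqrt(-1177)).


K = Q(sqrt(-1177)). d mod 4 = 3, so D = disc(K) = 4d = -4708
h(K) equals the number of primitive reduced positive-definite forms (a, b, c) = a*x^2 + b*x*y + c*y^2 with b^2 - 4ac = D,
where reduced means |b| <= a <= c, with b >= 0 whenever |b| = a or a = c, and primitive means gcd(a, b, c) = 1.
Reduced forces 3a^2 <= |D| = 4708, so 1 <= a <= 39; b must have the parity of D, and c = (b^2 - D)/(4a) must be an integer >= a.
Enumerate a = 1..39, b in [-a, a]:
  a=1: (1, 0, 1177)  [1]
  a=2: (2, 2, 589)  [1]
  a=3..10: none
  a=11: (11, 0, 107)  [1]
  a=12..16: none
  a=17: (17, -16, 73), (17, 16, 73)  [2]
  a=18: none
  a=19: (19, -2, 62), (19, 2, 62)  [2]
  a=20..21: none
  a=22: (22, 22, 59)  [1]
  a=23..30: none
  a=31: (31, -2, 38), (31, 2, 38)  [2]
  a=32..33: none
  a=34: (34, -18, 37), (34, 18, 37)  [2]
  a=35..39: none
Total reduced forms: 1 + 1 + 1 + 2 + 2 + 1 + 2 + 2 = 12
h = 12

12


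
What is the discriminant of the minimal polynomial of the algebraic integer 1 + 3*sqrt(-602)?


The element 1 + 3*sqrt(-602) has minimal polynomial:
x^2 - 2*x + 5419
Discriminant = (-2)^2 - 4*(5419)
= 4 - 21676
= -21672

-21672


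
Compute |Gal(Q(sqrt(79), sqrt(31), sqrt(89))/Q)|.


The 3 square roots of distinct primes are multiplicatively independent over Q,
so [K:Q] = 2^3 and Gal(K/Q) is isomorphic to (Z/2Z)^3.
|Gal| = 2^3 = 8

8


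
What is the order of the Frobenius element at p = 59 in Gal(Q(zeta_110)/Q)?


The Frobenius at p in Gal(Q(zeta_n)/Q) = (Z/nZ)* is the class of p, so its order is ord_110(59), the smallest k >= 1 with 59^k = 1 mod 110.
n = 110 = 2 * 5 * 11, phi(110) = 40; the order divides phi(n).
Divisors of 40: 1, 2, 4, 5, 8, 10, 20, 40
Repeated squaring mod 110: 59^1 = 59, 59^2 = 71, 59^4 = 91, 59^8 = 31, 59^16 = 81, 59^32 = 71
Test divisors in increasing order:
  k=1: 59^1 = 59 mod 110
  k=2: 59^2 = 71 mod 110
  k=4: 59^4 = 91 mod 110
  k=5: 59^5 = 91 * 59 = 89 mod 110
  k=8: 59^8 = 31 mod 110
  k=10: 59^10 = 31 * 71 = 1 mod 110  <- first divisor giving 1
Order = 10

10


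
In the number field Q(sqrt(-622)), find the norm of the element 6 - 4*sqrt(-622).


N(a + b*sqrt(d)) = a^2 - d*b^2
= (6)^2 - (-622)*(-4)^2
= 36 + 9952
= 9988

9988


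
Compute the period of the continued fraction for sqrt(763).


Run the CF algorithm for sqrt(763).
a_0 = floor(sqrt(763)) = 27; set m_0=0, q_0=1.
Recurrence: m' = q*a - m,  q' = (d - m'^2)/q,  a' = floor((a_0 + m')/q').
  step 1: m=27, q=34, a=1
  step 2: m=7, q=21, a=1
  step 3: m=14, q=27, a=1
  step 4: m=13, q=22, a=1
  step 5: m=9, q=31, a=1
  step 6: m=22, q=9, a=5
  step 7: m=23, q=26, a=1
  step 8: m=3, q=29, a=1
  step 9: m=26, q=3, a=17
  step 10: m=25, q=46, a=1
  step 11: m=21, q=7, a=6
  step 12: m=21, q=46, a=1
  step 13: m=25, q=3, a=17
  step 14: m=26, q=29, a=1
  step 15: m=3, q=26, a=1
  step 16: m=23, q=9, a=5
  step 17: m=22, q=31, a=1
  step 18: m=9, q=22, a=1
  step 19: m=13, q=27, a=1
  step 20: m=14, q=21, a=1
  step 21: m=7, q=34, a=1
  step 22: m=27, q=1, a=54
a_22 = 2*a_0 = 54, so the period closes here.
sqrt(763) = [27; 1, 1, 1, 1, 1, 5, 1, 1, 17, 1, 6, 1, 17, 1, 1, 5, 1, 1, 1, 1, 1, 54]
Period length = 22

22


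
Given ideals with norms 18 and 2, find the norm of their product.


N(IJ) = N(I) * N(J)
= 18 * 2
= 36

36


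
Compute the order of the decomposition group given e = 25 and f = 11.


|D_P| = e * f
= 25 * 11
= 275

275


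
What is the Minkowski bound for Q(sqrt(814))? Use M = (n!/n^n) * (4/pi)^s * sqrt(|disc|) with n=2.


d = 814, d mod 4 = 2, so disc(K) = 4d = 3256; |disc(K)| = 3256
Real quadratic field, so n = 2, s = r2 = 0, r1 = 2
M = (n!/n^n) * (4/pi)^s * sqrt(|disc(K)|) = (2!/2^2) * (4/pi)^0 * sqrt(3256)
= 0.5 * 1.000000 * 57.061370
= 28.5307

28.5307


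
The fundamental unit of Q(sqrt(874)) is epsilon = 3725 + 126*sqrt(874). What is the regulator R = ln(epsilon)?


epsilon = 3725 + 126*sqrt(874)
= 7449.9999
R = ln(7449.9999)
= 8.9160

8.9160


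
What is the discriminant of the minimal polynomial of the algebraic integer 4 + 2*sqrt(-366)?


The element 4 + 2*sqrt(-366) has minimal polynomial:
x^2 - 8*x + 1480
Discriminant = (-8)^2 - 4*(1480)
= 64 - 5920
= -5856

-5856


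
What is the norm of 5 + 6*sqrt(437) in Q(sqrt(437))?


N(a + b*sqrt(d)) = a^2 - d*b^2
= (5)^2 - (437)*(6)^2
= 25 - 15732
= -15707

-15707


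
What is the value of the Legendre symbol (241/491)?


p = 491 is prime, so compute (241/491) with the reciprocity algorithm (Jacobi-symbol steps: pull out 2s via (2/n), flip via reciprocity, reduce):
  reciprocity: (241/491) -> +(491/241)
  reduce: (9/241)
  reciprocity: (9/241) -> +(241/9)
  reduce: (7/9)
  reciprocity: (7/9) -> +(9/7)
  reduce: (2/7)
  pull out 2: (2/7) = +1  (since 7 mod 8 = 7)
  (1/7) = 1
Product of signs = 1
(241/491) = 1

1


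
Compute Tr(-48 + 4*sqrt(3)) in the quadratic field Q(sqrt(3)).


Tr(a + b*sqrt(d)) = (a + b*sqrt(d)) + (a - b*sqrt(d)) = 2a
= 2 * (-48)
= -96

-96


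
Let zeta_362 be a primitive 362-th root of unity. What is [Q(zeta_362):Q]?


The degree equals Euler's totient phi(362).
362 = 2 * 181
phi(362) = 180

180


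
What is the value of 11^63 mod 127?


p = 127 is prime and the exponent is (p-1)/2 = 63, so by Euler's criterion 11^63 = (11/127) = +1 or -1 mod 127.
Compute by square-and-multiply:
  63 = 32 + 16 + 8 + 4 + 2 + 1 (binary 111111)
  Repeated squaring mod 127: 11^1 = 11, 11^2 = 121, 11^4 = 36, 11^8 = 26, 11^16 = 41, 11^32 = 30
  11^63 = 11^32 * 11^16 * 11^8 * 11^4 * 11^2 * 11^1 = 30 * 41 * 26 * 36 * 121 * 11 mod 127
    30 * 41 = 1230 = 87 mod 127
    87 * 26 = 2262 = 103 mod 127
    103 * 36 = 3708 = 25 mod 127
    25 * 121 = 3025 = 104 mod 127
    104 * 11 = 1144 = 1 mod 127
  11^63 = 1 mod 127
Result 1: 11 is a quadratic residue mod 127.
11^63 mod 127 = 1

1


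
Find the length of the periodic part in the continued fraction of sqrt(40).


Run the CF algorithm for sqrt(40).
a_0 = floor(sqrt(40)) = 6; set m_0=0, q_0=1.
Recurrence: m' = q*a - m,  q' = (d - m'^2)/q,  a' = floor((a_0 + m')/q').
  step 1: m=6, q=4, a=3
  step 2: m=6, q=1, a=12
a_2 = 2*a_0 = 12, so the period closes here.
sqrt(40) = [6; 3, 12]
Period length = 2

2


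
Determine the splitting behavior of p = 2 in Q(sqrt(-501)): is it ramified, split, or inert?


K = Q(sqrt(-501)). Since d mod 4 = 3, disc(K) = -2004.
Check p | disc: -2004 mod 2 = 0.
p divides disc, so p ramifies: (p) = P^2 with e=2, f=1, g=1.
Therefore p is ramified.

ramified


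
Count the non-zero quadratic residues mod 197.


For prime p, the number of non-zero quadratic residues is (p-1)/2.
= (197-1)/2
= 98

98


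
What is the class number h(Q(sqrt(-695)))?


K = Q(sqrt(-695)). d mod 4 = 1, so D = disc(K) = d = -695
h(K) equals the number of primitive reduced positive-definite forms (a, b, c) = a*x^2 + b*x*y + c*y^2 with b^2 - 4ac = D,
where reduced means |b| <= a <= c, with b >= 0 whenever |b| = a or a = c, and primitive means gcd(a, b, c) = 1.
Reduced forces 3a^2 <= |D| = 695, so 1 <= a <= 15; b must have the parity of D, and c = (b^2 - D)/(4a) must be an integer >= a.
Enumerate a = 1..15, b in [-a, a]:
  a=1: (1, 1, 174)  [1]
  a=2: (2, -1, 87), (2, 1, 87)  [2]
  a=3: (3, -1, 58), (3, 1, 58)  [2]
  a=4: (4, -3, 44), (4, 3, 44)  [2]
  a=5: (5, 5, 36)  [1]
  a=6: (6, -5, 30), (6, -1, 29), (6, 1, 29), (6, 5, 30)  [4]
  a=7: none
  a=8: (8, -3, 22), (8, 3, 22)  [2]
  a=9: (9, -5, 20), (9, 5, 20)  [2]
  a=10: (10, -5, 18), (10, 5, 18)  [2]
  a=11: (11, -3, 16), (11, 3, 16)  [2]
  a=12: (12, -11, 17), (12, -5, 15), (12, 5, 15), (12, 11, 17)  [4]
  a=13..15: none
Total reduced forms: 1 + 2 + 2 + 2 + 1 + 4 + 2 + 2 + 2 + 2 + 4 = 24
h = 24

24


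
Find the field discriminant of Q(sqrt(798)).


For K = Q(sqrt(d)) with d squarefree: disc(K) = d if d = 1 mod 4, and disc(K) = 4d if d = 2 or 3 mod 4.
Here d = 798, and d mod 4 = 2.
d = 2 mod 4, not 1 (O_K = Z[sqrt(d)]), so disc(K) = 4d = 4 * (798) = 3192

3192


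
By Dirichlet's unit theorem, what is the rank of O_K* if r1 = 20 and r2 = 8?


By Dirichlet's unit theorem:
rank = r1 + r2 - 1
= 20 + 8 - 1
= 27

27


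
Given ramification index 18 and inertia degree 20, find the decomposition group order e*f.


|D_P| = e * f
= 18 * 20
= 360

360


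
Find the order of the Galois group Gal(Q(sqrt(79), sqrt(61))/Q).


The 2 square roots of distinct primes are multiplicatively independent over Q,
so [K:Q] = 2^2 and Gal(K/Q) is isomorphic to (Z/2Z)^2.
|Gal| = 2^2 = 4

4


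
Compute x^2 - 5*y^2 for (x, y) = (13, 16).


x^2 - d*y^2
= 13^2 - 5*16^2
= 169 - 1280
= -1111

-1111


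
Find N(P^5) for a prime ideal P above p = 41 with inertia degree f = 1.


N(P^a) = p^(a*f)
= 41^(5*1)
= 41^5
= 115856201

115856201


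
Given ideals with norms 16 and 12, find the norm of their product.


N(IJ) = N(I) * N(J)
= 16 * 12
= 192

192


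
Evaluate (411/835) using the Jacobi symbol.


Compute (411/835) via quadratic reciprocity:
  reciprocity: (411/835) -> -(835/411)
  reduce: (13/411)
  reciprocity: (13/411) -> +(411/13)
  reduce: (8/13)
  pull out 2: (2/13) = -1  (since 13 mod 8 = 5)
  pull out 2: (2/13) = -1  (since 13 mod 8 = 5)
  pull out 2: (2/13) = -1  (since 13 mod 8 = 5)
  (1/13) = 1
Product of signs = 1

1


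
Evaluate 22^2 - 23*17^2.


x^2 - d*y^2
= 22^2 - 23*17^2
= 484 - 6647
= -6163

-6163


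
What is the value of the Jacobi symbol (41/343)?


Compute (41/343) via quadratic reciprocity:
  reciprocity: (41/343) -> +(343/41)
  reduce: (15/41)
  reciprocity: (15/41) -> +(41/15)
  reduce: (11/15)
  reciprocity: (11/15) -> -(15/11)
  reduce: (4/11)
  pull out 2: (2/11) = -1  (since 11 mod 8 = 3)
  pull out 2: (2/11) = -1  (since 11 mod 8 = 3)
  (1/11) = 1
Product of signs = -1

-1


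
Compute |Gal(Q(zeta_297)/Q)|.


|Gal(Q(zeta_297)/Q)| = phi(297)
= 180

180


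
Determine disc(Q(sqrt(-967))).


For K = Q(sqrt(d)) with d squarefree: disc(K) = d if d = 1 mod 4, and disc(K) = 4d if d = 2 or 3 mod 4.
Here d = -967, and d mod 4 = 1.
d = 1 mod 4 (O_K = Z[(1+sqrt(d))/2]), so disc(K) = d = -967

-967


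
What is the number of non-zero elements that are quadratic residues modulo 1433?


For prime p, the number of non-zero quadratic residues is (p-1)/2.
= (1433-1)/2
= 716

716


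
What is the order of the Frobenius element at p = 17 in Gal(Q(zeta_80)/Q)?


The Frobenius at p in Gal(Q(zeta_n)/Q) = (Z/nZ)* is the class of p, so its order is ord_80(17), the smallest k >= 1 with 17^k = 1 mod 80.
n = 80 = 2^4 * 5, phi(80) = 32; the order divides phi(n).
Divisors of 32: 1, 2, 4, 8, 16, 32
Repeated squaring mod 80: 17^1 = 17, 17^2 = 49, 17^4 = 1, 17^8 = 1, 17^16 = 1, 17^32 = 1
Test divisors in increasing order:
  k=1: 17^1 = 17 mod 80
  k=2: 17^2 = 49 mod 80
  k=4: 17^4 = 1 mod 80  <- first divisor giving 1
Order = 4

4


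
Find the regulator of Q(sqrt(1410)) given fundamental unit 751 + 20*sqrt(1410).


epsilon = 751 + 20*sqrt(1410)
= 1501.9993
R = ln(1501.9993)
= 7.3146

7.3146


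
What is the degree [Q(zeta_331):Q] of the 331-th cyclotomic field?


The degree equals Euler's totient phi(331).
331 = 331
phi(331) = 330

330


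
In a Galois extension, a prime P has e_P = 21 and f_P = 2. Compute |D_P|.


|D_P| = e * f
= 21 * 2
= 42

42


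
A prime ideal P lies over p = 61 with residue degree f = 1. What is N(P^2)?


N(P^a) = p^(a*f)
= 61^(2*1)
= 61^2
= 3721

3721


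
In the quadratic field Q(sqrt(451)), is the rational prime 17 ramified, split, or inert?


K = Q(sqrt(451)). Since d mod 4 = 3, disc(K) = 1804.
Check p | disc: 1804 mod 17 = 2.
p does not divide disc. Compute Legendre symbol (d/p):
9^((17-1)/2) mod 17 = 1
(d/p) = 1, so p splits: (p) = P*P' with e=1, f=1, g=2.
Therefore p is split.

split


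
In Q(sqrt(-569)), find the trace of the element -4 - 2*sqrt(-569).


Tr(a + b*sqrt(d)) = (a + b*sqrt(d)) + (a - b*sqrt(d)) = 2a
= 2 * (-4)
= -8

-8


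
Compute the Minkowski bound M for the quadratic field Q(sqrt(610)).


d = 610, d mod 4 = 2, so disc(K) = 4d = 2440; |disc(K)| = 2440
Real quadratic field, so n = 2, s = r2 = 0, r1 = 2
M = (n!/n^n) * (4/pi)^s * sqrt(|disc(K)|) = (2!/2^2) * (4/pi)^0 * sqrt(2440)
= 0.5 * 1.000000 * 49.396356
= 24.6982

24.6982


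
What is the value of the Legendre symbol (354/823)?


p = 823 is prime, so compute (354/823) with the reciprocity algorithm (Jacobi-symbol steps: pull out 2s via (2/n), flip via reciprocity, reduce):
  pull out 2: (2/823) = +1  (since 823 mod 8 = 7)
  reciprocity: (177/823) -> +(823/177)
  reduce: (115/177)
  reciprocity: (115/177) -> +(177/115)
  reduce: (62/115)
  pull out 2: (2/115) = -1  (since 115 mod 8 = 3)
  reciprocity: (31/115) -> -(115/31)
  reduce: (22/31)
  pull out 2: (2/31) = +1  (since 31 mod 8 = 7)
  reciprocity: (11/31) -> -(31/11)
  reduce: (9/11)
  reciprocity: (9/11) -> +(11/9)
  reduce: (2/9)
  pull out 2: (2/9) = +1  (since 9 mod 8 = 1)
  (1/9) = 1
Product of signs = -1
(354/823) = -1

-1


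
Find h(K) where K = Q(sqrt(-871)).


K = Q(sqrt(-871)). d mod 4 = 1, so D = disc(K) = d = -871
h(K) equals the number of primitive reduced positive-definite forms (a, b, c) = a*x^2 + b*x*y + c*y^2 with b^2 - 4ac = D,
where reduced means |b| <= a <= c, with b >= 0 whenever |b| = a or a = c, and primitive means gcd(a, b, c) = 1.
Reduced forces 3a^2 <= |D| = 871, so 1 <= a <= 17; b must have the parity of D, and c = (b^2 - D)/(4a) must be an integer >= a.
Enumerate a = 1..17, b in [-a, a]:
  a=1: (1, 1, 218)  [1]
  a=2: (2, -1, 109), (2, 1, 109)  [2]
  a=3: none
  a=4: (4, -3, 55), (4, 3, 55)  [2]
  a=5: (5, -3, 44), (5, 3, 44)  [2]
  a=6: none
  a=7: (7, -5, 32), (7, 5, 32)  [2]
  a=8: (8, -5, 28), (8, 5, 28)  [2]
  a=9: none
  a=10: (10, -7, 23), (10, -3, 22), (10, 3, 22), (10, 7, 23)  [4]
  a=11: (11, -3, 20), (11, 3, 20)  [2]
  a=12: none
  a=13: (13, 13, 20)  [1]
  a=14: (14, -9, 17), (14, -5, 16), (14, 5, 16), (14, 9, 17)  [4]
  a=15..17: none
Total reduced forms: 1 + 2 + 2 + 2 + 2 + 2 + 4 + 2 + 1 + 4 = 22
h = 22

22


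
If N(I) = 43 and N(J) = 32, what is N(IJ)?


N(IJ) = N(I) * N(J)
= 43 * 32
= 1376

1376


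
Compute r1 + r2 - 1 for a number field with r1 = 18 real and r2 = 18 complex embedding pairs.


By Dirichlet's unit theorem:
rank = r1 + r2 - 1
= 18 + 18 - 1
= 35

35


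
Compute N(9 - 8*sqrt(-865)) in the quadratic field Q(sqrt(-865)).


N(a + b*sqrt(d)) = a^2 - d*b^2
= (9)^2 - (-865)*(-8)^2
= 81 + 55360
= 55441

55441


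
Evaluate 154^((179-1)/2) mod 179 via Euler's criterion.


p = 179 is prime and the exponent is (p-1)/2 = 89, so by Euler's criterion 154^89 = (154/179) = +1 or -1 mod 179.
Compute by square-and-multiply:
  89 = 64 + 16 + 8 + 1 (binary 1011001)
  Repeated squaring mod 179: 154^1 = 154, 154^2 = 88, 154^4 = 47, 154^8 = 61, 154^16 = 141, 154^32 = 12, 154^64 = 144
  154^89 = 154^64 * 154^16 * 154^8 * 154^1 = 144 * 141 * 61 * 154 mod 179
    144 * 141 = 20304 = 77 mod 179
    77 * 61 = 4697 = 43 mod 179
    43 * 154 = 6622 = 178 mod 179
  154^89 = 178 mod 179
Result 178 = p - 1 = -1 mod 179: 154 is a quadratic non-residue mod 179. As a residue in [0, p-1] the value is 178.
154^89 mod 179 = 178

178


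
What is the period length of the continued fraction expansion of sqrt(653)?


Run the CF algorithm for sqrt(653).
a_0 = floor(sqrt(653)) = 25; set m_0=0, q_0=1.
Recurrence: m' = q*a - m,  q' = (d - m'^2)/q,  a' = floor((a_0 + m')/q').
  step 1: m=25, q=28, a=1
  step 2: m=3, q=23, a=1
  step 3: m=20, q=11, a=4
  step 4: m=24, q=7, a=7
  step 5: m=25, q=4, a=12
  step 6: m=23, q=31, a=1
  step 7: m=8, q=19, a=1
  step 8: m=11, q=28, a=1
  step 9: m=17, q=13, a=3
  step 10: m=22, q=13, a=3
  step 11: m=17, q=28, a=1
  step 12: m=11, q=19, a=1
  step 13: m=8, q=31, a=1
  step 14: m=23, q=4, a=12
  step 15: m=25, q=7, a=7
  step 16: m=24, q=11, a=4
  step 17: m=20, q=23, a=1
  step 18: m=3, q=28, a=1
  step 19: m=25, q=1, a=50
a_19 = 2*a_0 = 50, so the period closes here.
sqrt(653) = [25; 1, 1, 4, 7, 12, 1, 1, 1, 3, 3, 1, 1, 1, 12, 7, 4, 1, 1, 50]
Period length = 19

19


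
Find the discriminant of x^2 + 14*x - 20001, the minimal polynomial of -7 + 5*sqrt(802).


The element -7 + 5*sqrt(802) has minimal polynomial:
x^2 + 14*x - 20001
Discriminant = (14)^2 - 4*(-20001)
= 196 + 80004
= 80200

80200


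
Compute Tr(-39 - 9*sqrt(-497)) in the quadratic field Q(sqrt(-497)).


Tr(a + b*sqrt(d)) = (a + b*sqrt(d)) + (a - b*sqrt(d)) = 2a
= 2 * (-39)
= -78

-78


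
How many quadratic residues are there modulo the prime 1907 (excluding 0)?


For prime p, the number of non-zero quadratic residues is (p-1)/2.
= (1907-1)/2
= 953

953


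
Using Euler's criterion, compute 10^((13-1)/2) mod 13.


p = 13 is prime and the exponent is (p-1)/2 = 6, so by Euler's criterion 10^6 = (10/13) = +1 or -1 mod 13.
Compute by square-and-multiply:
  6 = 4 + 2 (binary 110)
  Repeated squaring mod 13: 10^1 = 10, 10^2 = 9, 10^4 = 3
  10^6 = 10^4 * 10^2 = 3 * 9 mod 13
    3 * 9 = 27 = 1 mod 13
  10^6 = 1 mod 13
Result 1: 10 is a quadratic residue mod 13.
10^6 mod 13 = 1

1


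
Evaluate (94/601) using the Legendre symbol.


p = 601 is prime, so compute (94/601) with the reciprocity algorithm (Jacobi-symbol steps: pull out 2s via (2/n), flip via reciprocity, reduce):
  pull out 2: (2/601) = +1  (since 601 mod 8 = 1)
  reciprocity: (47/601) -> +(601/47)
  reduce: (37/47)
  reciprocity: (37/47) -> +(47/37)
  reduce: (10/37)
  pull out 2: (2/37) = -1  (since 37 mod 8 = 5)
  reciprocity: (5/37) -> +(37/5)
  reduce: (2/5)
  pull out 2: (2/5) = -1  (since 5 mod 8 = 5)
  (1/5) = 1
Product of signs = 1
(94/601) = 1

1


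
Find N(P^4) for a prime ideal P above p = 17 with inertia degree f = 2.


N(P^a) = p^(a*f)
= 17^(4*2)
= 17^8
= 6975757441

6975757441


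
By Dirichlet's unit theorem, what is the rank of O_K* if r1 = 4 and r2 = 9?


By Dirichlet's unit theorem:
rank = r1 + r2 - 1
= 4 + 9 - 1
= 12

12


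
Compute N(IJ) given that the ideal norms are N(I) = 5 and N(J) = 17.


N(IJ) = N(I) * N(J)
= 5 * 17
= 85

85


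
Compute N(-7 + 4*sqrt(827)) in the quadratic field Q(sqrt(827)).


N(a + b*sqrt(d)) = a^2 - d*b^2
= (-7)^2 - (827)*(4)^2
= 49 - 13232
= -13183

-13183


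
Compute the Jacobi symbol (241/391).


Compute (241/391) via quadratic reciprocity:
  reciprocity: (241/391) -> +(391/241)
  reduce: (150/241)
  pull out 2: (2/241) = +1  (since 241 mod 8 = 1)
  reciprocity: (75/241) -> +(241/75)
  reduce: (16/75)
  pull out 2: (2/75) = -1  (since 75 mod 8 = 3)
  pull out 2: (2/75) = -1  (since 75 mod 8 = 3)
  pull out 2: (2/75) = -1  (since 75 mod 8 = 3)
  pull out 2: (2/75) = -1  (since 75 mod 8 = 3)
  (1/75) = 1
Product of signs = 1

1


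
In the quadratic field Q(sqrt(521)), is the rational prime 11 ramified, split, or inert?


K = Q(sqrt(521)). Since d mod 4 = 1, disc(K) = 521.
Check p | disc: 521 mod 11 = 4.
p does not divide disc. Compute Legendre symbol (d/p):
4^((11-1)/2) mod 11 = 1
(d/p) = 1, so p splits: (p) = P*P' with e=1, f=1, g=2.
Therefore p is split.

split


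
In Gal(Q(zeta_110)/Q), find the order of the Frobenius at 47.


The Frobenius at p in Gal(Q(zeta_n)/Q) = (Z/nZ)* is the class of p, so its order is ord_110(47), the smallest k >= 1 with 47^k = 1 mod 110.
n = 110 = 2 * 5 * 11, phi(110) = 40; the order divides phi(n).
Divisors of 40: 1, 2, 4, 5, 8, 10, 20, 40
Repeated squaring mod 110: 47^1 = 47, 47^2 = 9, 47^4 = 81, 47^8 = 71, 47^16 = 91, 47^32 = 31
Test divisors in increasing order:
  k=1: 47^1 = 47 mod 110
  k=2: 47^2 = 9 mod 110
  k=4: 47^4 = 81 mod 110
  k=5: 47^5 = 81 * 47 = 67 mod 110
  k=8: 47^8 = 71 mod 110
  k=10: 47^10 = 71 * 9 = 89 mod 110
  k=20: 47^20 = 91 * 81 = 1 mod 110  <- first divisor giving 1
Order = 20

20


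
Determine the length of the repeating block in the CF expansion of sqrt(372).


Run the CF algorithm for sqrt(372).
a_0 = floor(sqrt(372)) = 19; set m_0=0, q_0=1.
Recurrence: m' = q*a - m,  q' = (d - m'^2)/q,  a' = floor((a_0 + m')/q').
  step 1: m=19, q=11, a=3
  step 2: m=14, q=16, a=2
  step 3: m=18, q=3, a=12
  step 4: m=18, q=16, a=2
  step 5: m=14, q=11, a=3
  step 6: m=19, q=1, a=38
a_6 = 2*a_0 = 38, so the period closes here.
sqrt(372) = [19; 3, 2, 12, 2, 3, 38]
Period length = 6

6


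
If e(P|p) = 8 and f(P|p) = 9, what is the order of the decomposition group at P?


|D_P| = e * f
= 8 * 9
= 72

72


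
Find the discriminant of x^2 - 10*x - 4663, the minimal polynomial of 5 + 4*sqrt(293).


The element 5 + 4*sqrt(293) has minimal polynomial:
x^2 - 10*x - 4663
Discriminant = (-10)^2 - 4*(-4663)
= 100 + 18652
= 18752

18752


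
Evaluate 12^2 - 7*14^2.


x^2 - d*y^2
= 12^2 - 7*14^2
= 144 - 1372
= -1228

-1228


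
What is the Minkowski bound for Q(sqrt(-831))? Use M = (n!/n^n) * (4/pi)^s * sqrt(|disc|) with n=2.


d = -831, d mod 4 = 1, so disc(K) = d = -831; |disc(K)| = 831
Imaginary quadratic field, so n = 2, s = r2 = 1, r1 = 0
M = (n!/n^n) * (4/pi)^s * sqrt(|disc(K)|) = (2!/2^2) * (4/pi)^1 * sqrt(831)
= 0.5 * 1.273240 * 28.827071
= 18.3519

18.3519


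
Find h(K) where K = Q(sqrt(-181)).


K = Q(sqrt(-181)). d mod 4 = 3, so D = disc(K) = 4d = -724
h(K) equals the number of primitive reduced positive-definite forms (a, b, c) = a*x^2 + b*x*y + c*y^2 with b^2 - 4ac = D,
where reduced means |b| <= a <= c, with b >= 0 whenever |b| = a or a = c, and primitive means gcd(a, b, c) = 1.
Reduced forces 3a^2 <= |D| = 724, so 1 <= a <= 15; b must have the parity of D, and c = (b^2 - D)/(4a) must be an integer >= a.
Enumerate a = 1..15, b in [-a, a]:
  a=1: (1, 0, 181)  [1]
  a=2: (2, 2, 91)  [1]
  a=3..4: none
  a=5: (5, -4, 37), (5, 4, 37)  [2]
  a=6: none
  a=7: (7, -2, 26), (7, 2, 26)  [2]
  a=8..9: none
  a=10: (10, -6, 19), (10, 6, 19)  [2]
  a=11..12: none
  a=13: (13, -2, 14), (13, 2, 14)  [2]
  a=14..15: none
Total reduced forms: 1 + 1 + 2 + 2 + 2 + 2 = 10
h = 10

10


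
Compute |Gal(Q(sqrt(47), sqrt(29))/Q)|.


The 2 square roots of distinct primes are multiplicatively independent over Q,
so [K:Q] = 2^2 and Gal(K/Q) is isomorphic to (Z/2Z)^2.
|Gal| = 2^2 = 4

4


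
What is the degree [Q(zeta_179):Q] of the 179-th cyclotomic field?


The degree equals Euler's totient phi(179).
179 = 179
phi(179) = 178

178


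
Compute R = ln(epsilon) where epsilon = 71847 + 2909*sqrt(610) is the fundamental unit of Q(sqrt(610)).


epsilon = 71847 + 2909*sqrt(610)
= 143694.0000
R = ln(143694.0000)
= 11.8754

11.8754


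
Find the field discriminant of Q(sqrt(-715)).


For K = Q(sqrt(d)) with d squarefree: disc(K) = d if d = 1 mod 4, and disc(K) = 4d if d = 2 or 3 mod 4.
Here d = -715, and d mod 4 = 1.
d = 1 mod 4 (O_K = Z[(1+sqrt(d))/2]), so disc(K) = d = -715

-715


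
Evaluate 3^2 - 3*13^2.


x^2 - d*y^2
= 3^2 - 3*13^2
= 9 - 507
= -498

-498


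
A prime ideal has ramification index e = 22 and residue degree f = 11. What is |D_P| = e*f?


|D_P| = e * f
= 22 * 11
= 242

242


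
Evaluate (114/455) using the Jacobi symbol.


Compute (114/455) via quadratic reciprocity:
  pull out 2: (2/455) = +1  (since 455 mod 8 = 7)
  reciprocity: (57/455) -> +(455/57)
  reduce: (56/57)
  pull out 2: (2/57) = +1  (since 57 mod 8 = 1)
  pull out 2: (2/57) = +1  (since 57 mod 8 = 1)
  pull out 2: (2/57) = +1  (since 57 mod 8 = 1)
  reciprocity: (7/57) -> +(57/7)
  reduce: (1/7)
  (1/7) = 1
Product of signs = 1

1


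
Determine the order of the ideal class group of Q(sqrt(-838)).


K = Q(sqrt(-838)). d mod 4 = 2, so D = disc(K) = 4d = -3352
h(K) equals the number of primitive reduced positive-definite forms (a, b, c) = a*x^2 + b*x*y + c*y^2 with b^2 - 4ac = D,
where reduced means |b| <= a <= c, with b >= 0 whenever |b| = a or a = c, and primitive means gcd(a, b, c) = 1.
Reduced forces 3a^2 <= |D| = 3352, so 1 <= a <= 33; b must have the parity of D, and c = (b^2 - D)/(4a) must be an integer >= a.
Enumerate a = 1..33, b in [-a, a]:
  a=1: (1, 0, 838)  [1]
  a=2: (2, 0, 419)  [1]
  a=3..6: none
  a=7: (7, -6, 121), (7, 6, 121)  [2]
  a=8..10: none
  a=11: (11, -6, 77), (11, 6, 77)  [2]
  a=12..13: none
  a=14: (14, -8, 61), (14, 8, 61)  [2]
  a=15..18: none
  a=19: (19, -12, 46), (19, 12, 46)  [2]
  a=20..21: none
  a=22: (22, -16, 41), (22, 16, 41)  [2]
  a=23: (23, -12, 38), (23, 12, 38)  [2]
  a=24..33: none
Total reduced forms: 1 + 1 + 2 + 2 + 2 + 2 + 2 + 2 = 14
h = 14

14


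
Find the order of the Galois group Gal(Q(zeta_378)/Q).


|Gal(Q(zeta_378)/Q)| = phi(378)
= 108

108


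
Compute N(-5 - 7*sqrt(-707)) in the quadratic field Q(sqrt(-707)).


N(a + b*sqrt(d)) = a^2 - d*b^2
= (-5)^2 - (-707)*(-7)^2
= 25 + 34643
= 34668

34668


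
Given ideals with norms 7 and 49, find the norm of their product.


N(IJ) = N(I) * N(J)
= 7 * 49
= 343

343


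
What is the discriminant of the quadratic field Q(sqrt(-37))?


For K = Q(sqrt(d)) with d squarefree: disc(K) = d if d = 1 mod 4, and disc(K) = 4d if d = 2 or 3 mod 4.
Here d = -37, and d mod 4 = 3.
d = 3 mod 4, not 1 (O_K = Z[sqrt(d)]), so disc(K) = 4d = 4 * (-37) = -148

-148


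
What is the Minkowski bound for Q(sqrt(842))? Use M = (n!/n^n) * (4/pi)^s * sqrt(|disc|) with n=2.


d = 842, d mod 4 = 2, so disc(K) = 4d = 3368; |disc(K)| = 3368
Real quadratic field, so n = 2, s = r2 = 0, r1 = 2
M = (n!/n^n) * (4/pi)^s * sqrt(|disc(K)|) = (2!/2^2) * (4/pi)^0 * sqrt(3368)
= 0.5 * 1.000000 * 58.034473
= 29.0172

29.0172


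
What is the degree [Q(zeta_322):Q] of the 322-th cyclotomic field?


The degree equals Euler's totient phi(322).
322 = 2 * 7 * 23
phi(322) = 132

132


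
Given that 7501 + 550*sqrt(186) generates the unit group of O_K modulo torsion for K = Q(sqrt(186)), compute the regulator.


epsilon = 7501 + 550*sqrt(186)
= 15001.9999
R = ln(15001.9999)
= 9.6159

9.6159


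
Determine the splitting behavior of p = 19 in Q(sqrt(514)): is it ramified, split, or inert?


K = Q(sqrt(514)). Since d mod 4 = 2, disc(K) = 2056.
Check p | disc: 2056 mod 19 = 4.
p does not divide disc. Compute Legendre symbol (d/p):
1^((19-1)/2) mod 19 = 1
(d/p) = 1, so p splits: (p) = P*P' with e=1, f=1, g=2.
Therefore p is split.

split


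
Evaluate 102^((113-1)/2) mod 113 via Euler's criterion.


p = 113 is prime and the exponent is (p-1)/2 = 56, so by Euler's criterion 102^56 = (102/113) = +1 or -1 mod 113.
Compute by square-and-multiply:
  56 = 32 + 16 + 8 (binary 111000)
  Repeated squaring mod 113: 102^1 = 102, 102^2 = 8, 102^4 = 64, 102^8 = 28, 102^16 = 106, 102^32 = 49
  102^56 = 102^32 * 102^16 * 102^8 = 49 * 106 * 28 mod 113
    49 * 106 = 5194 = 109 mod 113
    109 * 28 = 3052 = 1 mod 113
  102^56 = 1 mod 113
Result 1: 102 is a quadratic residue mod 113.
102^56 mod 113 = 1

1


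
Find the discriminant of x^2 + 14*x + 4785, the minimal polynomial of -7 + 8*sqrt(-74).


The element -7 + 8*sqrt(-74) has minimal polynomial:
x^2 + 14*x + 4785
Discriminant = (14)^2 - 4*(4785)
= 196 - 19140
= -18944

-18944


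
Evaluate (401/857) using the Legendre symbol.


p = 857 is prime, so compute (401/857) with the reciprocity algorithm (Jacobi-symbol steps: pull out 2s via (2/n), flip via reciprocity, reduce):
  reciprocity: (401/857) -> +(857/401)
  reduce: (55/401)
  reciprocity: (55/401) -> +(401/55)
  reduce: (16/55)
  pull out 2: (2/55) = +1  (since 55 mod 8 = 7)
  pull out 2: (2/55) = +1  (since 55 mod 8 = 7)
  pull out 2: (2/55) = +1  (since 55 mod 8 = 7)
  pull out 2: (2/55) = +1  (since 55 mod 8 = 7)
  (1/55) = 1
Product of signs = 1
(401/857) = 1

1


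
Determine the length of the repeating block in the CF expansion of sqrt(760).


Run the CF algorithm for sqrt(760).
a_0 = floor(sqrt(760)) = 27; set m_0=0, q_0=1.
Recurrence: m' = q*a - m,  q' = (d - m'^2)/q,  a' = floor((a_0 + m')/q').
  step 1: m=27, q=31, a=1
  step 2: m=4, q=24, a=1
  step 3: m=20, q=15, a=3
  step 4: m=25, q=9, a=5
  step 5: m=20, q=40, a=1
  step 6: m=20, q=9, a=5
  step 7: m=25, q=15, a=3
  step 8: m=20, q=24, a=1
  step 9: m=4, q=31, a=1
  step 10: m=27, q=1, a=54
a_10 = 2*a_0 = 54, so the period closes here.
sqrt(760) = [27; 1, 1, 3, 5, 1, 5, 3, 1, 1, 54]
Period length = 10

10


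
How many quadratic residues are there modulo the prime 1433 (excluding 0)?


For prime p, the number of non-zero quadratic residues is (p-1)/2.
= (1433-1)/2
= 716

716


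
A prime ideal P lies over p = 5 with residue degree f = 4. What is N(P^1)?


N(P^a) = p^(a*f)
= 5^(1*4)
= 5^4
= 625

625


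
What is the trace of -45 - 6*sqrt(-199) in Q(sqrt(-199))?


Tr(a + b*sqrt(d)) = (a + b*sqrt(d)) + (a - b*sqrt(d)) = 2a
= 2 * (-45)
= -90

-90


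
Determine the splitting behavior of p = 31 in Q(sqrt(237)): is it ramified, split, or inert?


K = Q(sqrt(237)). Since d mod 4 = 1, disc(K) = 237.
Check p | disc: 237 mod 31 = 20.
p does not divide disc. Compute Legendre symbol (d/p):
20^((31-1)/2) mod 31 = 1
(d/p) = 1, so p splits: (p) = P*P' with e=1, f=1, g=2.
Therefore p is split.

split


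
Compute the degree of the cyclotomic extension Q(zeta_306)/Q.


The degree equals Euler's totient phi(306).
306 = 2 * 3^2 * 17
phi(306) = 96

96


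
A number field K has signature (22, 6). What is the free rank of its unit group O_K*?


By Dirichlet's unit theorem:
rank = r1 + r2 - 1
= 22 + 6 - 1
= 27

27


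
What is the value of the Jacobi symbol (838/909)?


Compute (838/909) via quadratic reciprocity:
  pull out 2: (2/909) = -1  (since 909 mod 8 = 5)
  reciprocity: (419/909) -> +(909/419)
  reduce: (71/419)
  reciprocity: (71/419) -> -(419/71)
  reduce: (64/71)
  pull out 2: (2/71) = +1  (since 71 mod 8 = 7)
  pull out 2: (2/71) = +1  (since 71 mod 8 = 7)
  pull out 2: (2/71) = +1  (since 71 mod 8 = 7)
  pull out 2: (2/71) = +1  (since 71 mod 8 = 7)
  pull out 2: (2/71) = +1  (since 71 mod 8 = 7)
  pull out 2: (2/71) = +1  (since 71 mod 8 = 7)
  (1/71) = 1
Product of signs = 1

1


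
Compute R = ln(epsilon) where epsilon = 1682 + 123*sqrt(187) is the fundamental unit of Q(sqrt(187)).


epsilon = 1682 + 123*sqrt(187)
= 3363.9997
R = ln(3363.9997)
= 8.1209

8.1209


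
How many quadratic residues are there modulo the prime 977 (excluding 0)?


For prime p, the number of non-zero quadratic residues is (p-1)/2.
= (977-1)/2
= 488

488


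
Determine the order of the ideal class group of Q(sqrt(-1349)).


K = Q(sqrt(-1349)). d mod 4 = 3, so D = disc(K) = 4d = -5396
h(K) equals the number of primitive reduced positive-definite forms (a, b, c) = a*x^2 + b*x*y + c*y^2 with b^2 - 4ac = D,
where reduced means |b| <= a <= c, with b >= 0 whenever |b| = a or a = c, and primitive means gcd(a, b, c) = 1.
Reduced forces 3a^2 <= |D| = 5396, so 1 <= a <= 42; b must have the parity of D, and c = (b^2 - D)/(4a) must be an integer >= a.
Enumerate a = 1..42, b in [-a, a]:
  a=1: (1, 0, 1349)  [1]
  a=2: (2, 2, 675)  [1]
  a=3: (3, -2, 450), (3, 2, 450)  [2]
  a=4: none
  a=5: (5, -2, 270), (5, 2, 270)  [2]
  a=6: (6, -2, 225), (6, 2, 225)  [2]
  a=7: (7, -6, 194), (7, 6, 194)  [2]
  a=8: none
  a=9: (9, -2, 150), (9, 2, 150)  [2]
  a=10: (10, -2, 135), (10, 2, 135)  [2]
  a=11: (11, -4, 123), (11, 4, 123)  [2]
  a=12: none
  a=13: (13, -8, 105), (13, 8, 105)  [2]
  a=14: (14, -6, 97), (14, 6, 97)  [2]
  a=15: (15, -8, 91), (15, -2, 90), (15, 2, 90), (15, 8, 91)  [4]
  a=16..17: none
  a=18: (18, -2, 75), (18, 2, 75)  [2]
  a=19: (19, 0, 71)  [1]
  a=20: none
  a=21: (21, -20, 69), (21, -8, 65), (21, 8, 65), (21, 20, 69)  [4]
  a=22: (22, -18, 65), (22, 18, 65)  [2]
  a=23: (23, -20, 63), (23, 20, 63)  [2]
  a=24: none
  a=25: (25, -2, 54), (25, 2, 54)  [2]
  a=26: (26, -18, 55), (26, 18, 55)  [2]
  a=27: (27, -2, 50), (27, 2, 50)  [2]
  a=28..29: none
  a=30: (30, -22, 49), (30, -2, 45), (30, 2, 45), (30, 22, 49)  [4]
  a=31..32: none
  a=33: (33, -26, 46), (33, -4, 41), (33, 4, 41), (33, 26, 46)  [4]
  a=34: none
  a=35: (35, -22, 42), (35, -8, 39), (35, 8, 39), (35, 22, 42)  [4]
  a=36..37: none
  a=38: (38, 38, 45)  [1]
  a=39: (39, -34, 42), (39, 34, 42)  [2]
  a=40..42: none
Total reduced forms: 1 + 1 + 2 + 2 + 2 + 2 + 2 + 2 + 2 + 2 + 2 + 4 + 2 + 1 + 4 + 2 + 2 + 2 + 2 + 2 + 4 + 4 + 4 + 1 + 2 = 56
h = 56

56


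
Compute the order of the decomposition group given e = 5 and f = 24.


|D_P| = e * f
= 5 * 24
= 120

120


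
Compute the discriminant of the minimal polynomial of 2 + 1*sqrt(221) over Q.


The element 2 + 1*sqrt(221) has minimal polynomial:
x^2 - 4*x - 217
Discriminant = (-4)^2 - 4*(-217)
= 16 + 868
= 884

884


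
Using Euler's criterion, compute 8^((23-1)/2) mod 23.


p = 23 is prime and the exponent is (p-1)/2 = 11, so by Euler's criterion 8^11 = (8/23) = +1 or -1 mod 23.
Compute by square-and-multiply:
  11 = 8 + 2 + 1 (binary 1011)
  Repeated squaring mod 23: 8^1 = 8, 8^2 = 18, 8^4 = 2, 8^8 = 4
  8^11 = 8^8 * 8^2 * 8^1 = 4 * 18 * 8 mod 23
    4 * 18 = 72 = 3 mod 23
    3 * 8 = 24 = 1 mod 23
  8^11 = 1 mod 23
Result 1: 8 is a quadratic residue mod 23.
8^11 mod 23 = 1

1


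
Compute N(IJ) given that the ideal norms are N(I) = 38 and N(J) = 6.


N(IJ) = N(I) * N(J)
= 38 * 6
= 228

228


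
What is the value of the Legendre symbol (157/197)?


p = 197 is prime, so compute (157/197) with the reciprocity algorithm (Jacobi-symbol steps: pull out 2s via (2/n), flip via reciprocity, reduce):
  reciprocity: (157/197) -> +(197/157)
  reduce: (40/157)
  pull out 2: (2/157) = -1  (since 157 mod 8 = 5)
  pull out 2: (2/157) = -1  (since 157 mod 8 = 5)
  pull out 2: (2/157) = -1  (since 157 mod 8 = 5)
  reciprocity: (5/157) -> +(157/5)
  reduce: (2/5)
  pull out 2: (2/5) = -1  (since 5 mod 8 = 5)
  (1/5) = 1
Product of signs = 1
(157/197) = 1

1


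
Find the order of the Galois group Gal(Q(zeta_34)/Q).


|Gal(Q(zeta_34)/Q)| = phi(34)
= 16

16


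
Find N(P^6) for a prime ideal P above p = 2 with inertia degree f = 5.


N(P^a) = p^(a*f)
= 2^(6*5)
= 2^30
= 1073741824

1073741824


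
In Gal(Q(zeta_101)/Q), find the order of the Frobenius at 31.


The Frobenius at p in Gal(Q(zeta_n)/Q) = (Z/nZ)* is the class of p, so its order is ord_101(31), the smallest k >= 1 with 31^k = 1 mod 101.
n = 101 = 101, phi(101) = 100; the order divides phi(n).
Divisors of 100: 1, 2, 4, 5, 10, 20, 25, 50, 100
Repeated squaring mod 101: 31^1 = 31, 31^2 = 52, 31^4 = 78, 31^8 = 24, 31^16 = 71, 31^32 = 92, 31^64 = 81
Test divisors in increasing order:
  k=1: 31^1 = 31 mod 101
  k=2: 31^2 = 52 mod 101
  k=4: 31^4 = 78 mod 101
  k=5: 31^5 = 78 * 31 = 95 mod 101
  k=10: 31^10 = 24 * 52 = 36 mod 101
  k=20: 31^20 = 71 * 78 = 84 mod 101
  k=25: 31^25 = 71 * 24 * 31 = 1 mod 101  <- first divisor giving 1
Order = 25

25


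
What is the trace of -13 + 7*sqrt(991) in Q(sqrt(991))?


Tr(a + b*sqrt(d)) = (a + b*sqrt(d)) + (a - b*sqrt(d)) = 2a
= 2 * (-13)
= -26

-26


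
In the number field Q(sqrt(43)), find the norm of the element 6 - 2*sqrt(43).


N(a + b*sqrt(d)) = a^2 - d*b^2
= (6)^2 - (43)*(-2)^2
= 36 - 172
= -136

-136


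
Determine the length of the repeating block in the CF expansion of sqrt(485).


Run the CF algorithm for sqrt(485).
a_0 = floor(sqrt(485)) = 22; set m_0=0, q_0=1.
Recurrence: m' = q*a - m,  q' = (d - m'^2)/q,  a' = floor((a_0 + m')/q').
  step 1: m=22, q=1, a=44
a_1 = 2*a_0 = 44, so the period closes here.
sqrt(485) = [22; 44]
Period length = 1

1


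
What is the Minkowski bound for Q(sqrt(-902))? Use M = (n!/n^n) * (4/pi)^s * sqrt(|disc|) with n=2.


d = -902, d mod 4 = 2, so disc(K) = 4d = -3608; |disc(K)| = 3608
Imaginary quadratic field, so n = 2, s = r2 = 1, r1 = 0
M = (n!/n^n) * (4/pi)^s * sqrt(|disc(K)|) = (2!/2^2) * (4/pi)^1 * sqrt(3608)
= 0.5 * 1.273240 * 60.066630
= 38.2396

38.2396


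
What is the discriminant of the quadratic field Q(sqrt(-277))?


For K = Q(sqrt(d)) with d squarefree: disc(K) = d if d = 1 mod 4, and disc(K) = 4d if d = 2 or 3 mod 4.
Here d = -277, and d mod 4 = 3.
d = 3 mod 4, not 1 (O_K = Z[sqrt(d)]), so disc(K) = 4d = 4 * (-277) = -1108

-1108


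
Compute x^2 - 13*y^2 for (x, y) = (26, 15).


x^2 - d*y^2
= 26^2 - 13*15^2
= 676 - 2925
= -2249

-2249


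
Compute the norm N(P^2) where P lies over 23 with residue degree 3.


N(P^a) = p^(a*f)
= 23^(2*3)
= 23^6
= 148035889

148035889


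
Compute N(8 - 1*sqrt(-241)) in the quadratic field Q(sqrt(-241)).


N(a + b*sqrt(d)) = a^2 - d*b^2
= (8)^2 - (-241)*(-1)^2
= 64 + 241
= 305

305


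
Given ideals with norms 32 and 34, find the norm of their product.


N(IJ) = N(I) * N(J)
= 32 * 34
= 1088

1088


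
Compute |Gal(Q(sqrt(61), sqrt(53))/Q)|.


The 2 square roots of distinct primes are multiplicatively independent over Q,
so [K:Q] = 2^2 and Gal(K/Q) is isomorphic to (Z/2Z)^2.
|Gal| = 2^2 = 4

4


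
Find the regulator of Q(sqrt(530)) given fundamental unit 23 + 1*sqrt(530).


epsilon = 23 + 1*sqrt(530)
= 46.0217
R = ln(46.0217)
= 3.8291

3.8291


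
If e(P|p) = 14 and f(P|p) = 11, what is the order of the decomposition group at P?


|D_P| = e * f
= 14 * 11
= 154

154


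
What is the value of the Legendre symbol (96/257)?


p = 257 is prime, so compute (96/257) with the reciprocity algorithm (Jacobi-symbol steps: pull out 2s via (2/n), flip via reciprocity, reduce):
  pull out 2: (2/257) = +1  (since 257 mod 8 = 1)
  pull out 2: (2/257) = +1  (since 257 mod 8 = 1)
  pull out 2: (2/257) = +1  (since 257 mod 8 = 1)
  pull out 2: (2/257) = +1  (since 257 mod 8 = 1)
  pull out 2: (2/257) = +1  (since 257 mod 8 = 1)
  reciprocity: (3/257) -> +(257/3)
  reduce: (2/3)
  pull out 2: (2/3) = -1  (since 3 mod 8 = 3)
  (1/3) = 1
Product of signs = -1
(96/257) = -1

-1


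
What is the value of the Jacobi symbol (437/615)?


Compute (437/615) via quadratic reciprocity:
  reciprocity: (437/615) -> +(615/437)
  reduce: (178/437)
  pull out 2: (2/437) = -1  (since 437 mod 8 = 5)
  reciprocity: (89/437) -> +(437/89)
  reduce: (81/89)
  reciprocity: (81/89) -> +(89/81)
  reduce: (8/81)
  pull out 2: (2/81) = +1  (since 81 mod 8 = 1)
  pull out 2: (2/81) = +1  (since 81 mod 8 = 1)
  pull out 2: (2/81) = +1  (since 81 mod 8 = 1)
  (1/81) = 1
Product of signs = -1

-1


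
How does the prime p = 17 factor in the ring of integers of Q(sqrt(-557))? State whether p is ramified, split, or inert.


K = Q(sqrt(-557)). Since d mod 4 = 3, disc(K) = -2228.
Check p | disc: -2228 mod 17 = 16.
p does not divide disc. Compute Legendre symbol (d/p):
4^((17-1)/2) mod 17 = 1
(d/p) = 1, so p splits: (p) = P*P' with e=1, f=1, g=2.
Therefore p is split.

split


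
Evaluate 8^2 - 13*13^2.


x^2 - d*y^2
= 8^2 - 13*13^2
= 64 - 2197
= -2133

-2133


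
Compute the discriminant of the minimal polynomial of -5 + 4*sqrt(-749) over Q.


The element -5 + 4*sqrt(-749) has minimal polynomial:
x^2 + 10*x + 12009
Discriminant = (10)^2 - 4*(12009)
= 100 - 48036
= -47936

-47936
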